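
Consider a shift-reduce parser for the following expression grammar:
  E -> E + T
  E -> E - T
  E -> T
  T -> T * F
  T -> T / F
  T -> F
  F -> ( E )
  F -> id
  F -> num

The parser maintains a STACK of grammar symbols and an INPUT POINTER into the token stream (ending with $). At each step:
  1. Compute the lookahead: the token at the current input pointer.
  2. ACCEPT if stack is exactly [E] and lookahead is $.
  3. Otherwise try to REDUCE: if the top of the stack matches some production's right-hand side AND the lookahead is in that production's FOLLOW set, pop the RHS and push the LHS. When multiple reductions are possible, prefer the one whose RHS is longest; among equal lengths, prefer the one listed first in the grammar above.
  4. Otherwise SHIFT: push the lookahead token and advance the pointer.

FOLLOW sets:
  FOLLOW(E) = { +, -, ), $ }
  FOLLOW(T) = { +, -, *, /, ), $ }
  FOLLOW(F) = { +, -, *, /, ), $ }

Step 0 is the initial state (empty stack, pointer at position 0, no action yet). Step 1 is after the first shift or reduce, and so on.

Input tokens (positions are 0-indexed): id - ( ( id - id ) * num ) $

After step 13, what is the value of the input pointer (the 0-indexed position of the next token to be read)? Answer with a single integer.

Step 1: shift id. Stack=[id] ptr=1 lookahead=- remaining=[- ( ( id - id ) * num ) $]
Step 2: reduce F->id. Stack=[F] ptr=1 lookahead=- remaining=[- ( ( id - id ) * num ) $]
Step 3: reduce T->F. Stack=[T] ptr=1 lookahead=- remaining=[- ( ( id - id ) * num ) $]
Step 4: reduce E->T. Stack=[E] ptr=1 lookahead=- remaining=[- ( ( id - id ) * num ) $]
Step 5: shift -. Stack=[E -] ptr=2 lookahead=( remaining=[( ( id - id ) * num ) $]
Step 6: shift (. Stack=[E - (] ptr=3 lookahead=( remaining=[( id - id ) * num ) $]
Step 7: shift (. Stack=[E - ( (] ptr=4 lookahead=id remaining=[id - id ) * num ) $]
Step 8: shift id. Stack=[E - ( ( id] ptr=5 lookahead=- remaining=[- id ) * num ) $]
Step 9: reduce F->id. Stack=[E - ( ( F] ptr=5 lookahead=- remaining=[- id ) * num ) $]
Step 10: reduce T->F. Stack=[E - ( ( T] ptr=5 lookahead=- remaining=[- id ) * num ) $]
Step 11: reduce E->T. Stack=[E - ( ( E] ptr=5 lookahead=- remaining=[- id ) * num ) $]
Step 12: shift -. Stack=[E - ( ( E -] ptr=6 lookahead=id remaining=[id ) * num ) $]
Step 13: shift id. Stack=[E - ( ( E - id] ptr=7 lookahead=) remaining=[) * num ) $]

Answer: 7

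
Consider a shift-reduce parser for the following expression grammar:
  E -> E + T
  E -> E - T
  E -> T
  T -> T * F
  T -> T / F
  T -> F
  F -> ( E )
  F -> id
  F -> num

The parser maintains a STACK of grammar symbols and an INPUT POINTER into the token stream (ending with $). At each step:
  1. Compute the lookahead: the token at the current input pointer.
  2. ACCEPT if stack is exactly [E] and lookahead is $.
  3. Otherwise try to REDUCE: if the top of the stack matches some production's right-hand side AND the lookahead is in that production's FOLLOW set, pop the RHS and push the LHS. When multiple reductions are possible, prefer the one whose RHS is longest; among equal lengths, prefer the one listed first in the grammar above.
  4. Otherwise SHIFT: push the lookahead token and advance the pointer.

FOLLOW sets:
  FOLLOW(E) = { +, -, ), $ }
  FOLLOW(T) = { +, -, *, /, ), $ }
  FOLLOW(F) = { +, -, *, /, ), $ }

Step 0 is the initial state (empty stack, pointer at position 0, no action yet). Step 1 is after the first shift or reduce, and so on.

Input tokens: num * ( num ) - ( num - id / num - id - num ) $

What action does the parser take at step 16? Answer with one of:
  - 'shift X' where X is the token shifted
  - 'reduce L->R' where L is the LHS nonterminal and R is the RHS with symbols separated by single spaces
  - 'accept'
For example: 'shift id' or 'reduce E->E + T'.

Answer: shift num

Derivation:
Step 1: shift num. Stack=[num] ptr=1 lookahead=* remaining=[* ( num ) - ( num - id / num - id - num ) $]
Step 2: reduce F->num. Stack=[F] ptr=1 lookahead=* remaining=[* ( num ) - ( num - id / num - id - num ) $]
Step 3: reduce T->F. Stack=[T] ptr=1 lookahead=* remaining=[* ( num ) - ( num - id / num - id - num ) $]
Step 4: shift *. Stack=[T *] ptr=2 lookahead=( remaining=[( num ) - ( num - id / num - id - num ) $]
Step 5: shift (. Stack=[T * (] ptr=3 lookahead=num remaining=[num ) - ( num - id / num - id - num ) $]
Step 6: shift num. Stack=[T * ( num] ptr=4 lookahead=) remaining=[) - ( num - id / num - id - num ) $]
Step 7: reduce F->num. Stack=[T * ( F] ptr=4 lookahead=) remaining=[) - ( num - id / num - id - num ) $]
Step 8: reduce T->F. Stack=[T * ( T] ptr=4 lookahead=) remaining=[) - ( num - id / num - id - num ) $]
Step 9: reduce E->T. Stack=[T * ( E] ptr=4 lookahead=) remaining=[) - ( num - id / num - id - num ) $]
Step 10: shift ). Stack=[T * ( E )] ptr=5 lookahead=- remaining=[- ( num - id / num - id - num ) $]
Step 11: reduce F->( E ). Stack=[T * F] ptr=5 lookahead=- remaining=[- ( num - id / num - id - num ) $]
Step 12: reduce T->T * F. Stack=[T] ptr=5 lookahead=- remaining=[- ( num - id / num - id - num ) $]
Step 13: reduce E->T. Stack=[E] ptr=5 lookahead=- remaining=[- ( num - id / num - id - num ) $]
Step 14: shift -. Stack=[E -] ptr=6 lookahead=( remaining=[( num - id / num - id - num ) $]
Step 15: shift (. Stack=[E - (] ptr=7 lookahead=num remaining=[num - id / num - id - num ) $]
Step 16: shift num. Stack=[E - ( num] ptr=8 lookahead=- remaining=[- id / num - id - num ) $]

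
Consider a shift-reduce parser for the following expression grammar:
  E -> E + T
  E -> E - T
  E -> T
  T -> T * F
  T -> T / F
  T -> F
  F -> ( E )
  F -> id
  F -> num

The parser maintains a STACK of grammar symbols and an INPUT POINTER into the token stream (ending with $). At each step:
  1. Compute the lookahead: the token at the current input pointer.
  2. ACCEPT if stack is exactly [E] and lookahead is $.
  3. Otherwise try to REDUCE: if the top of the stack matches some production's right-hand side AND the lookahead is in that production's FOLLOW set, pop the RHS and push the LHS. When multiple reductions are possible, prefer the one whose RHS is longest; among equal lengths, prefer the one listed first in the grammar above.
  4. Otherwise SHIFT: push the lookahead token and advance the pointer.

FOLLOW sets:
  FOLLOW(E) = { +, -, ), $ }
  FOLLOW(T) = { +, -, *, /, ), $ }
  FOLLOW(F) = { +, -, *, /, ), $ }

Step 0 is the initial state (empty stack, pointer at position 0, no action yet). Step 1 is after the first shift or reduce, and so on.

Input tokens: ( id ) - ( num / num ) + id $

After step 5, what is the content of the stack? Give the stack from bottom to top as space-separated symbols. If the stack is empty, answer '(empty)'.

Step 1: shift (. Stack=[(] ptr=1 lookahead=id remaining=[id ) - ( num / num ) + id $]
Step 2: shift id. Stack=[( id] ptr=2 lookahead=) remaining=[) - ( num / num ) + id $]
Step 3: reduce F->id. Stack=[( F] ptr=2 lookahead=) remaining=[) - ( num / num ) + id $]
Step 4: reduce T->F. Stack=[( T] ptr=2 lookahead=) remaining=[) - ( num / num ) + id $]
Step 5: reduce E->T. Stack=[( E] ptr=2 lookahead=) remaining=[) - ( num / num ) + id $]

Answer: ( E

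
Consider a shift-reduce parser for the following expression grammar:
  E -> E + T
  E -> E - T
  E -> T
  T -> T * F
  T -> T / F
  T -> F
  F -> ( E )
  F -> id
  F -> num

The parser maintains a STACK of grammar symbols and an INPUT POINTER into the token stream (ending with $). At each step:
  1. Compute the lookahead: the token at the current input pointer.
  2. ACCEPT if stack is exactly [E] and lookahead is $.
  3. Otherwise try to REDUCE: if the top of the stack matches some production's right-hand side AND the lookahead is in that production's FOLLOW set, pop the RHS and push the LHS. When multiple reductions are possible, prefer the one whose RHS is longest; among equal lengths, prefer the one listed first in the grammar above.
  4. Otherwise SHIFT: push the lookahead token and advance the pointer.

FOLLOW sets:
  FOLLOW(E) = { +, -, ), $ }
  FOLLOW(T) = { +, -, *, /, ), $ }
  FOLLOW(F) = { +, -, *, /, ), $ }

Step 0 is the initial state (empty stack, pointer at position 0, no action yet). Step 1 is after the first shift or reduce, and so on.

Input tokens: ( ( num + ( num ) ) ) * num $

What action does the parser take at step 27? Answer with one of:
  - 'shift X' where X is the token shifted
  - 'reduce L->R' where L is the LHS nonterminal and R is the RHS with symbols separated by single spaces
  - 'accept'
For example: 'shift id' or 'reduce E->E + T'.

Answer: reduce T->T * F

Derivation:
Step 1: shift (. Stack=[(] ptr=1 lookahead=( remaining=[( num + ( num ) ) ) * num $]
Step 2: shift (. Stack=[( (] ptr=2 lookahead=num remaining=[num + ( num ) ) ) * num $]
Step 3: shift num. Stack=[( ( num] ptr=3 lookahead=+ remaining=[+ ( num ) ) ) * num $]
Step 4: reduce F->num. Stack=[( ( F] ptr=3 lookahead=+ remaining=[+ ( num ) ) ) * num $]
Step 5: reduce T->F. Stack=[( ( T] ptr=3 lookahead=+ remaining=[+ ( num ) ) ) * num $]
Step 6: reduce E->T. Stack=[( ( E] ptr=3 lookahead=+ remaining=[+ ( num ) ) ) * num $]
Step 7: shift +. Stack=[( ( E +] ptr=4 lookahead=( remaining=[( num ) ) ) * num $]
Step 8: shift (. Stack=[( ( E + (] ptr=5 lookahead=num remaining=[num ) ) ) * num $]
Step 9: shift num. Stack=[( ( E + ( num] ptr=6 lookahead=) remaining=[) ) ) * num $]
Step 10: reduce F->num. Stack=[( ( E + ( F] ptr=6 lookahead=) remaining=[) ) ) * num $]
Step 11: reduce T->F. Stack=[( ( E + ( T] ptr=6 lookahead=) remaining=[) ) ) * num $]
Step 12: reduce E->T. Stack=[( ( E + ( E] ptr=6 lookahead=) remaining=[) ) ) * num $]
Step 13: shift ). Stack=[( ( E + ( E )] ptr=7 lookahead=) remaining=[) ) * num $]
Step 14: reduce F->( E ). Stack=[( ( E + F] ptr=7 lookahead=) remaining=[) ) * num $]
Step 15: reduce T->F. Stack=[( ( E + T] ptr=7 lookahead=) remaining=[) ) * num $]
Step 16: reduce E->E + T. Stack=[( ( E] ptr=7 lookahead=) remaining=[) ) * num $]
Step 17: shift ). Stack=[( ( E )] ptr=8 lookahead=) remaining=[) * num $]
Step 18: reduce F->( E ). Stack=[( F] ptr=8 lookahead=) remaining=[) * num $]
Step 19: reduce T->F. Stack=[( T] ptr=8 lookahead=) remaining=[) * num $]
Step 20: reduce E->T. Stack=[( E] ptr=8 lookahead=) remaining=[) * num $]
Step 21: shift ). Stack=[( E )] ptr=9 lookahead=* remaining=[* num $]
Step 22: reduce F->( E ). Stack=[F] ptr=9 lookahead=* remaining=[* num $]
Step 23: reduce T->F. Stack=[T] ptr=9 lookahead=* remaining=[* num $]
Step 24: shift *. Stack=[T *] ptr=10 lookahead=num remaining=[num $]
Step 25: shift num. Stack=[T * num] ptr=11 lookahead=$ remaining=[$]
Step 26: reduce F->num. Stack=[T * F] ptr=11 lookahead=$ remaining=[$]
Step 27: reduce T->T * F. Stack=[T] ptr=11 lookahead=$ remaining=[$]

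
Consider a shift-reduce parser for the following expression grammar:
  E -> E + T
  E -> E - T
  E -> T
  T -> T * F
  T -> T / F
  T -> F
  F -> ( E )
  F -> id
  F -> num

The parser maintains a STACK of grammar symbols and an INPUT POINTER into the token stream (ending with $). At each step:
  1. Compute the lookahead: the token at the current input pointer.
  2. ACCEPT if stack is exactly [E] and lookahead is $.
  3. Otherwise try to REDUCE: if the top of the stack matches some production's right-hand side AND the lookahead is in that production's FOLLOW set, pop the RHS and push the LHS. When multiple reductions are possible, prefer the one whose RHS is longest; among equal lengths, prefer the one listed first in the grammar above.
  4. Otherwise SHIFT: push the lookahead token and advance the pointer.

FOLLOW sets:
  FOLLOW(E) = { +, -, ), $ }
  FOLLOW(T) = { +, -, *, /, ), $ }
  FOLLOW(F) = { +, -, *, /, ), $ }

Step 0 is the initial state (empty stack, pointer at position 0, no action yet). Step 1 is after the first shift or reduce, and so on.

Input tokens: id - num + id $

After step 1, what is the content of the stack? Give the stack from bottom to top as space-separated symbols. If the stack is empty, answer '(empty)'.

Step 1: shift id. Stack=[id] ptr=1 lookahead=- remaining=[- num + id $]

Answer: id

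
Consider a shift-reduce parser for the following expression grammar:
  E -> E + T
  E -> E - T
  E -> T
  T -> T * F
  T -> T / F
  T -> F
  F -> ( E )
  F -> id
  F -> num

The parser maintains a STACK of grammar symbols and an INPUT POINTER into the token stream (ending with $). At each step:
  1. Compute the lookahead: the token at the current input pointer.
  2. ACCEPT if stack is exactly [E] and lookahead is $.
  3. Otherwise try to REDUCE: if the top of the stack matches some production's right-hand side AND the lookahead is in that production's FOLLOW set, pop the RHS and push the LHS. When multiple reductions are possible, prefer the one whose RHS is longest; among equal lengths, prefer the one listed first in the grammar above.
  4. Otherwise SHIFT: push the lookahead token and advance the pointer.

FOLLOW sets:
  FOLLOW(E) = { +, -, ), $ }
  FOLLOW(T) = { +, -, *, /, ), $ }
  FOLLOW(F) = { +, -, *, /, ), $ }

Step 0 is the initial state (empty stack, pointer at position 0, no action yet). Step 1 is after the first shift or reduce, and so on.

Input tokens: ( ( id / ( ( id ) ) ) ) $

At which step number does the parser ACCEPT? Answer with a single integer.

Answer: 29

Derivation:
Step 1: shift (. Stack=[(] ptr=1 lookahead=( remaining=[( id / ( ( id ) ) ) ) $]
Step 2: shift (. Stack=[( (] ptr=2 lookahead=id remaining=[id / ( ( id ) ) ) ) $]
Step 3: shift id. Stack=[( ( id] ptr=3 lookahead=/ remaining=[/ ( ( id ) ) ) ) $]
Step 4: reduce F->id. Stack=[( ( F] ptr=3 lookahead=/ remaining=[/ ( ( id ) ) ) ) $]
Step 5: reduce T->F. Stack=[( ( T] ptr=3 lookahead=/ remaining=[/ ( ( id ) ) ) ) $]
Step 6: shift /. Stack=[( ( T /] ptr=4 lookahead=( remaining=[( ( id ) ) ) ) $]
Step 7: shift (. Stack=[( ( T / (] ptr=5 lookahead=( remaining=[( id ) ) ) ) $]
Step 8: shift (. Stack=[( ( T / ( (] ptr=6 lookahead=id remaining=[id ) ) ) ) $]
Step 9: shift id. Stack=[( ( T / ( ( id] ptr=7 lookahead=) remaining=[) ) ) ) $]
Step 10: reduce F->id. Stack=[( ( T / ( ( F] ptr=7 lookahead=) remaining=[) ) ) ) $]
Step 11: reduce T->F. Stack=[( ( T / ( ( T] ptr=7 lookahead=) remaining=[) ) ) ) $]
Step 12: reduce E->T. Stack=[( ( T / ( ( E] ptr=7 lookahead=) remaining=[) ) ) ) $]
Step 13: shift ). Stack=[( ( T / ( ( E )] ptr=8 lookahead=) remaining=[) ) ) $]
Step 14: reduce F->( E ). Stack=[( ( T / ( F] ptr=8 lookahead=) remaining=[) ) ) $]
Step 15: reduce T->F. Stack=[( ( T / ( T] ptr=8 lookahead=) remaining=[) ) ) $]
Step 16: reduce E->T. Stack=[( ( T / ( E] ptr=8 lookahead=) remaining=[) ) ) $]
Step 17: shift ). Stack=[( ( T / ( E )] ptr=9 lookahead=) remaining=[) ) $]
Step 18: reduce F->( E ). Stack=[( ( T / F] ptr=9 lookahead=) remaining=[) ) $]
Step 19: reduce T->T / F. Stack=[( ( T] ptr=9 lookahead=) remaining=[) ) $]
Step 20: reduce E->T. Stack=[( ( E] ptr=9 lookahead=) remaining=[) ) $]
Step 21: shift ). Stack=[( ( E )] ptr=10 lookahead=) remaining=[) $]
Step 22: reduce F->( E ). Stack=[( F] ptr=10 lookahead=) remaining=[) $]
Step 23: reduce T->F. Stack=[( T] ptr=10 lookahead=) remaining=[) $]
Step 24: reduce E->T. Stack=[( E] ptr=10 lookahead=) remaining=[) $]
Step 25: shift ). Stack=[( E )] ptr=11 lookahead=$ remaining=[$]
Step 26: reduce F->( E ). Stack=[F] ptr=11 lookahead=$ remaining=[$]
Step 27: reduce T->F. Stack=[T] ptr=11 lookahead=$ remaining=[$]
Step 28: reduce E->T. Stack=[E] ptr=11 lookahead=$ remaining=[$]
Step 29: accept. Stack=[E] ptr=11 lookahead=$ remaining=[$]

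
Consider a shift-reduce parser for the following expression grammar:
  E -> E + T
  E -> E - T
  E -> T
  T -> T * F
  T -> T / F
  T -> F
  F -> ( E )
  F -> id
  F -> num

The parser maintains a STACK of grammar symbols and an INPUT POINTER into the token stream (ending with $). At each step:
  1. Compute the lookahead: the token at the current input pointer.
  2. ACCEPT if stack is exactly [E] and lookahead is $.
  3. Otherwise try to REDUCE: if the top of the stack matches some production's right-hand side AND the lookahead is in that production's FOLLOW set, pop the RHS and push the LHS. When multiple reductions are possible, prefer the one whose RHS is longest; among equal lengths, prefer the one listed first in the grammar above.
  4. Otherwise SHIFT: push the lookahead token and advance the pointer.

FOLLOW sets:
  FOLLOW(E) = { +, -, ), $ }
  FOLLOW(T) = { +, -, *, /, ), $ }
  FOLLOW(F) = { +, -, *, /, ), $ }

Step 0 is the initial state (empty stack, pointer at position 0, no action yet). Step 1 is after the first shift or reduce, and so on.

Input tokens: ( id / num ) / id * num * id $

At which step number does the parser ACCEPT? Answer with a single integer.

Step 1: shift (. Stack=[(] ptr=1 lookahead=id remaining=[id / num ) / id * num * id $]
Step 2: shift id. Stack=[( id] ptr=2 lookahead=/ remaining=[/ num ) / id * num * id $]
Step 3: reduce F->id. Stack=[( F] ptr=2 lookahead=/ remaining=[/ num ) / id * num * id $]
Step 4: reduce T->F. Stack=[( T] ptr=2 lookahead=/ remaining=[/ num ) / id * num * id $]
Step 5: shift /. Stack=[( T /] ptr=3 lookahead=num remaining=[num ) / id * num * id $]
Step 6: shift num. Stack=[( T / num] ptr=4 lookahead=) remaining=[) / id * num * id $]
Step 7: reduce F->num. Stack=[( T / F] ptr=4 lookahead=) remaining=[) / id * num * id $]
Step 8: reduce T->T / F. Stack=[( T] ptr=4 lookahead=) remaining=[) / id * num * id $]
Step 9: reduce E->T. Stack=[( E] ptr=4 lookahead=) remaining=[) / id * num * id $]
Step 10: shift ). Stack=[( E )] ptr=5 lookahead=/ remaining=[/ id * num * id $]
Step 11: reduce F->( E ). Stack=[F] ptr=5 lookahead=/ remaining=[/ id * num * id $]
Step 12: reduce T->F. Stack=[T] ptr=5 lookahead=/ remaining=[/ id * num * id $]
Step 13: shift /. Stack=[T /] ptr=6 lookahead=id remaining=[id * num * id $]
Step 14: shift id. Stack=[T / id] ptr=7 lookahead=* remaining=[* num * id $]
Step 15: reduce F->id. Stack=[T / F] ptr=7 lookahead=* remaining=[* num * id $]
Step 16: reduce T->T / F. Stack=[T] ptr=7 lookahead=* remaining=[* num * id $]
Step 17: shift *. Stack=[T *] ptr=8 lookahead=num remaining=[num * id $]
Step 18: shift num. Stack=[T * num] ptr=9 lookahead=* remaining=[* id $]
Step 19: reduce F->num. Stack=[T * F] ptr=9 lookahead=* remaining=[* id $]
Step 20: reduce T->T * F. Stack=[T] ptr=9 lookahead=* remaining=[* id $]
Step 21: shift *. Stack=[T *] ptr=10 lookahead=id remaining=[id $]
Step 22: shift id. Stack=[T * id] ptr=11 lookahead=$ remaining=[$]
Step 23: reduce F->id. Stack=[T * F] ptr=11 lookahead=$ remaining=[$]
Step 24: reduce T->T * F. Stack=[T] ptr=11 lookahead=$ remaining=[$]
Step 25: reduce E->T. Stack=[E] ptr=11 lookahead=$ remaining=[$]
Step 26: accept. Stack=[E] ptr=11 lookahead=$ remaining=[$]

Answer: 26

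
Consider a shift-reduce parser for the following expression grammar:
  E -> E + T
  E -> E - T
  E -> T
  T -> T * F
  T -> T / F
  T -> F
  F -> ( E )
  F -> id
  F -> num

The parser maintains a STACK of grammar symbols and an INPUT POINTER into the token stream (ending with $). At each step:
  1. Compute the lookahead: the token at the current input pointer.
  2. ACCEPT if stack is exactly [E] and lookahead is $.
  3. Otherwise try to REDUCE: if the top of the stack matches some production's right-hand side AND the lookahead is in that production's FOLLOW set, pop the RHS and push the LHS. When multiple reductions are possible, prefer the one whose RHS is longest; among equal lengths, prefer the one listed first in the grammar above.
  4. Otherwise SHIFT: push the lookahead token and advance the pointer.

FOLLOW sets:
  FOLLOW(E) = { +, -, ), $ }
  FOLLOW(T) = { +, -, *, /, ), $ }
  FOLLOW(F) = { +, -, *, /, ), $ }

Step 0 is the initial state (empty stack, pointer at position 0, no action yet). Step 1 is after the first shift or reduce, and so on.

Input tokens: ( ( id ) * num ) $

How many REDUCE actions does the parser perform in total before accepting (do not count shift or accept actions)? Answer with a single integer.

Answer: 11

Derivation:
Step 1: shift (. Stack=[(] ptr=1 lookahead=( remaining=[( id ) * num ) $]
Step 2: shift (. Stack=[( (] ptr=2 lookahead=id remaining=[id ) * num ) $]
Step 3: shift id. Stack=[( ( id] ptr=3 lookahead=) remaining=[) * num ) $]
Step 4: reduce F->id. Stack=[( ( F] ptr=3 lookahead=) remaining=[) * num ) $]
Step 5: reduce T->F. Stack=[( ( T] ptr=3 lookahead=) remaining=[) * num ) $]
Step 6: reduce E->T. Stack=[( ( E] ptr=3 lookahead=) remaining=[) * num ) $]
Step 7: shift ). Stack=[( ( E )] ptr=4 lookahead=* remaining=[* num ) $]
Step 8: reduce F->( E ). Stack=[( F] ptr=4 lookahead=* remaining=[* num ) $]
Step 9: reduce T->F. Stack=[( T] ptr=4 lookahead=* remaining=[* num ) $]
Step 10: shift *. Stack=[( T *] ptr=5 lookahead=num remaining=[num ) $]
Step 11: shift num. Stack=[( T * num] ptr=6 lookahead=) remaining=[) $]
Step 12: reduce F->num. Stack=[( T * F] ptr=6 lookahead=) remaining=[) $]
Step 13: reduce T->T * F. Stack=[( T] ptr=6 lookahead=) remaining=[) $]
Step 14: reduce E->T. Stack=[( E] ptr=6 lookahead=) remaining=[) $]
Step 15: shift ). Stack=[( E )] ptr=7 lookahead=$ remaining=[$]
Step 16: reduce F->( E ). Stack=[F] ptr=7 lookahead=$ remaining=[$]
Step 17: reduce T->F. Stack=[T] ptr=7 lookahead=$ remaining=[$]
Step 18: reduce E->T. Stack=[E] ptr=7 lookahead=$ remaining=[$]
Step 19: accept. Stack=[E] ptr=7 lookahead=$ remaining=[$]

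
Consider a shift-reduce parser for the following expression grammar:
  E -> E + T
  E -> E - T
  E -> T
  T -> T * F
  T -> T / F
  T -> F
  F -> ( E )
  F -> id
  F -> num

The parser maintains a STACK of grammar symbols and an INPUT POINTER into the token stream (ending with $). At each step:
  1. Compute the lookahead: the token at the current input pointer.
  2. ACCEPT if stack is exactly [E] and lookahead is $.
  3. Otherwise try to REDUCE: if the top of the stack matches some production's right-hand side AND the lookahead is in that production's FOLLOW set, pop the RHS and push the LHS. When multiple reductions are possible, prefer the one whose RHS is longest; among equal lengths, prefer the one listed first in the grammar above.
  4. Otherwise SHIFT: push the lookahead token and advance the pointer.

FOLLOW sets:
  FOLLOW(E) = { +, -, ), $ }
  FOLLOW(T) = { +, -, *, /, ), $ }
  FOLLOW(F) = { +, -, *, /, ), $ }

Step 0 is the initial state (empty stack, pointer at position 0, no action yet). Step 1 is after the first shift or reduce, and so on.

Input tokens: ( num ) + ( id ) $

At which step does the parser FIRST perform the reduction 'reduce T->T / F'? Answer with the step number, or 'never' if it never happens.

Step 1: shift (. Stack=[(] ptr=1 lookahead=num remaining=[num ) + ( id ) $]
Step 2: shift num. Stack=[( num] ptr=2 lookahead=) remaining=[) + ( id ) $]
Step 3: reduce F->num. Stack=[( F] ptr=2 lookahead=) remaining=[) + ( id ) $]
Step 4: reduce T->F. Stack=[( T] ptr=2 lookahead=) remaining=[) + ( id ) $]
Step 5: reduce E->T. Stack=[( E] ptr=2 lookahead=) remaining=[) + ( id ) $]
Step 6: shift ). Stack=[( E )] ptr=3 lookahead=+ remaining=[+ ( id ) $]
Step 7: reduce F->( E ). Stack=[F] ptr=3 lookahead=+ remaining=[+ ( id ) $]
Step 8: reduce T->F. Stack=[T] ptr=3 lookahead=+ remaining=[+ ( id ) $]
Step 9: reduce E->T. Stack=[E] ptr=3 lookahead=+ remaining=[+ ( id ) $]
Step 10: shift +. Stack=[E +] ptr=4 lookahead=( remaining=[( id ) $]
Step 11: shift (. Stack=[E + (] ptr=5 lookahead=id remaining=[id ) $]
Step 12: shift id. Stack=[E + ( id] ptr=6 lookahead=) remaining=[) $]
Step 13: reduce F->id. Stack=[E + ( F] ptr=6 lookahead=) remaining=[) $]
Step 14: reduce T->F. Stack=[E + ( T] ptr=6 lookahead=) remaining=[) $]
Step 15: reduce E->T. Stack=[E + ( E] ptr=6 lookahead=) remaining=[) $]
Step 16: shift ). Stack=[E + ( E )] ptr=7 lookahead=$ remaining=[$]
Step 17: reduce F->( E ). Stack=[E + F] ptr=7 lookahead=$ remaining=[$]
Step 18: reduce T->F. Stack=[E + T] ptr=7 lookahead=$ remaining=[$]
Step 19: reduce E->E + T. Stack=[E] ptr=7 lookahead=$ remaining=[$]
Step 20: accept. Stack=[E] ptr=7 lookahead=$ remaining=[$]

Answer: never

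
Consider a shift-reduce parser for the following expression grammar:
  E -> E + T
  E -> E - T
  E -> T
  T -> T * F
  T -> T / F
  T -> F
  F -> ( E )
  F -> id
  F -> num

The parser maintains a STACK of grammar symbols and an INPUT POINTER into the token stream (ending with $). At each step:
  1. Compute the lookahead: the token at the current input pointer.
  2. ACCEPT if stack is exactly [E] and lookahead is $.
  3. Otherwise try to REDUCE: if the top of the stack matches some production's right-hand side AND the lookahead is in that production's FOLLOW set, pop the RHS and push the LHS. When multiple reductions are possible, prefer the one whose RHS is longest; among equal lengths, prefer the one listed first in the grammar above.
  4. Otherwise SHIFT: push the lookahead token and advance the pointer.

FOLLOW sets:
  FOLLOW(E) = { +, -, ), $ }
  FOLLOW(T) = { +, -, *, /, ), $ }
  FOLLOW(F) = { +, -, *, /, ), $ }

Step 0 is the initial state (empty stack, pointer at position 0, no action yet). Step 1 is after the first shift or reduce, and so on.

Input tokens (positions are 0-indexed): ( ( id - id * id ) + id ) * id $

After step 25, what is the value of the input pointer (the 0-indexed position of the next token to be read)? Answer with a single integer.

Answer: 11

Derivation:
Step 1: shift (. Stack=[(] ptr=1 lookahead=( remaining=[( id - id * id ) + id ) * id $]
Step 2: shift (. Stack=[( (] ptr=2 lookahead=id remaining=[id - id * id ) + id ) * id $]
Step 3: shift id. Stack=[( ( id] ptr=3 lookahead=- remaining=[- id * id ) + id ) * id $]
Step 4: reduce F->id. Stack=[( ( F] ptr=3 lookahead=- remaining=[- id * id ) + id ) * id $]
Step 5: reduce T->F. Stack=[( ( T] ptr=3 lookahead=- remaining=[- id * id ) + id ) * id $]
Step 6: reduce E->T. Stack=[( ( E] ptr=3 lookahead=- remaining=[- id * id ) + id ) * id $]
Step 7: shift -. Stack=[( ( E -] ptr=4 lookahead=id remaining=[id * id ) + id ) * id $]
Step 8: shift id. Stack=[( ( E - id] ptr=5 lookahead=* remaining=[* id ) + id ) * id $]
Step 9: reduce F->id. Stack=[( ( E - F] ptr=5 lookahead=* remaining=[* id ) + id ) * id $]
Step 10: reduce T->F. Stack=[( ( E - T] ptr=5 lookahead=* remaining=[* id ) + id ) * id $]
Step 11: shift *. Stack=[( ( E - T *] ptr=6 lookahead=id remaining=[id ) + id ) * id $]
Step 12: shift id. Stack=[( ( E - T * id] ptr=7 lookahead=) remaining=[) + id ) * id $]
Step 13: reduce F->id. Stack=[( ( E - T * F] ptr=7 lookahead=) remaining=[) + id ) * id $]
Step 14: reduce T->T * F. Stack=[( ( E - T] ptr=7 lookahead=) remaining=[) + id ) * id $]
Step 15: reduce E->E - T. Stack=[( ( E] ptr=7 lookahead=) remaining=[) + id ) * id $]
Step 16: shift ). Stack=[( ( E )] ptr=8 lookahead=+ remaining=[+ id ) * id $]
Step 17: reduce F->( E ). Stack=[( F] ptr=8 lookahead=+ remaining=[+ id ) * id $]
Step 18: reduce T->F. Stack=[( T] ptr=8 lookahead=+ remaining=[+ id ) * id $]
Step 19: reduce E->T. Stack=[( E] ptr=8 lookahead=+ remaining=[+ id ) * id $]
Step 20: shift +. Stack=[( E +] ptr=9 lookahead=id remaining=[id ) * id $]
Step 21: shift id. Stack=[( E + id] ptr=10 lookahead=) remaining=[) * id $]
Step 22: reduce F->id. Stack=[( E + F] ptr=10 lookahead=) remaining=[) * id $]
Step 23: reduce T->F. Stack=[( E + T] ptr=10 lookahead=) remaining=[) * id $]
Step 24: reduce E->E + T. Stack=[( E] ptr=10 lookahead=) remaining=[) * id $]
Step 25: shift ). Stack=[( E )] ptr=11 lookahead=* remaining=[* id $]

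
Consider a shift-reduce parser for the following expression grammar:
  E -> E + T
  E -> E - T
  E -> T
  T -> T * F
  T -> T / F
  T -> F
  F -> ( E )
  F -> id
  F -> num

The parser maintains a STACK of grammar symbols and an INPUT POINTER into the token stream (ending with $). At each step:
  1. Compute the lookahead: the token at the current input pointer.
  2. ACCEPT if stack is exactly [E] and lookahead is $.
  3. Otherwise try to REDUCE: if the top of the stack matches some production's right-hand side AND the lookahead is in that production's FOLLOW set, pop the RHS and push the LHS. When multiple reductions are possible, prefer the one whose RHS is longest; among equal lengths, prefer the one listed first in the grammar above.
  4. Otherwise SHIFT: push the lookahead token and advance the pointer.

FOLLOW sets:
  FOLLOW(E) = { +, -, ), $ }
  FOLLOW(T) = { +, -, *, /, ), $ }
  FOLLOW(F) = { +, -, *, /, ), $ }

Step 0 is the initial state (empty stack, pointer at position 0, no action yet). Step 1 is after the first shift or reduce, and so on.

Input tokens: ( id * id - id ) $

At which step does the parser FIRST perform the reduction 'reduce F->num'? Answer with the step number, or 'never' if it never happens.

Step 1: shift (. Stack=[(] ptr=1 lookahead=id remaining=[id * id - id ) $]
Step 2: shift id. Stack=[( id] ptr=2 lookahead=* remaining=[* id - id ) $]
Step 3: reduce F->id. Stack=[( F] ptr=2 lookahead=* remaining=[* id - id ) $]
Step 4: reduce T->F. Stack=[( T] ptr=2 lookahead=* remaining=[* id - id ) $]
Step 5: shift *. Stack=[( T *] ptr=3 lookahead=id remaining=[id - id ) $]
Step 6: shift id. Stack=[( T * id] ptr=4 lookahead=- remaining=[- id ) $]
Step 7: reduce F->id. Stack=[( T * F] ptr=4 lookahead=- remaining=[- id ) $]
Step 8: reduce T->T * F. Stack=[( T] ptr=4 lookahead=- remaining=[- id ) $]
Step 9: reduce E->T. Stack=[( E] ptr=4 lookahead=- remaining=[- id ) $]
Step 10: shift -. Stack=[( E -] ptr=5 lookahead=id remaining=[id ) $]
Step 11: shift id. Stack=[( E - id] ptr=6 lookahead=) remaining=[) $]
Step 12: reduce F->id. Stack=[( E - F] ptr=6 lookahead=) remaining=[) $]
Step 13: reduce T->F. Stack=[( E - T] ptr=6 lookahead=) remaining=[) $]
Step 14: reduce E->E - T. Stack=[( E] ptr=6 lookahead=) remaining=[) $]
Step 15: shift ). Stack=[( E )] ptr=7 lookahead=$ remaining=[$]
Step 16: reduce F->( E ). Stack=[F] ptr=7 lookahead=$ remaining=[$]
Step 17: reduce T->F. Stack=[T] ptr=7 lookahead=$ remaining=[$]
Step 18: reduce E->T. Stack=[E] ptr=7 lookahead=$ remaining=[$]
Step 19: accept. Stack=[E] ptr=7 lookahead=$ remaining=[$]

Answer: never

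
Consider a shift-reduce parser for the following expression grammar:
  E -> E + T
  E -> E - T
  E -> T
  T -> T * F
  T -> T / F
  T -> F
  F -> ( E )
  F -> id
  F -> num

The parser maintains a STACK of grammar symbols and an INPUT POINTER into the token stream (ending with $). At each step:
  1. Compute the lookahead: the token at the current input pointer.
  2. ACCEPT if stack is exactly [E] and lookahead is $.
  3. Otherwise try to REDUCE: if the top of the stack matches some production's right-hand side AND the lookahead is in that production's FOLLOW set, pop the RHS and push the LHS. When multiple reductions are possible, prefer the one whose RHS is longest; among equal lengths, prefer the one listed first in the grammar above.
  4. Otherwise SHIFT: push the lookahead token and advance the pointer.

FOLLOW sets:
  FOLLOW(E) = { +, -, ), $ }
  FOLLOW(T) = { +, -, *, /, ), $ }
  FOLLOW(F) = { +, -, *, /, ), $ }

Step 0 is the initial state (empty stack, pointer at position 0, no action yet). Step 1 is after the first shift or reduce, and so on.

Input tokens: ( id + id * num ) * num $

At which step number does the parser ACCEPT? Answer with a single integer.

Step 1: shift (. Stack=[(] ptr=1 lookahead=id remaining=[id + id * num ) * num $]
Step 2: shift id. Stack=[( id] ptr=2 lookahead=+ remaining=[+ id * num ) * num $]
Step 3: reduce F->id. Stack=[( F] ptr=2 lookahead=+ remaining=[+ id * num ) * num $]
Step 4: reduce T->F. Stack=[( T] ptr=2 lookahead=+ remaining=[+ id * num ) * num $]
Step 5: reduce E->T. Stack=[( E] ptr=2 lookahead=+ remaining=[+ id * num ) * num $]
Step 6: shift +. Stack=[( E +] ptr=3 lookahead=id remaining=[id * num ) * num $]
Step 7: shift id. Stack=[( E + id] ptr=4 lookahead=* remaining=[* num ) * num $]
Step 8: reduce F->id. Stack=[( E + F] ptr=4 lookahead=* remaining=[* num ) * num $]
Step 9: reduce T->F. Stack=[( E + T] ptr=4 lookahead=* remaining=[* num ) * num $]
Step 10: shift *. Stack=[( E + T *] ptr=5 lookahead=num remaining=[num ) * num $]
Step 11: shift num. Stack=[( E + T * num] ptr=6 lookahead=) remaining=[) * num $]
Step 12: reduce F->num. Stack=[( E + T * F] ptr=6 lookahead=) remaining=[) * num $]
Step 13: reduce T->T * F. Stack=[( E + T] ptr=6 lookahead=) remaining=[) * num $]
Step 14: reduce E->E + T. Stack=[( E] ptr=6 lookahead=) remaining=[) * num $]
Step 15: shift ). Stack=[( E )] ptr=7 lookahead=* remaining=[* num $]
Step 16: reduce F->( E ). Stack=[F] ptr=7 lookahead=* remaining=[* num $]
Step 17: reduce T->F. Stack=[T] ptr=7 lookahead=* remaining=[* num $]
Step 18: shift *. Stack=[T *] ptr=8 lookahead=num remaining=[num $]
Step 19: shift num. Stack=[T * num] ptr=9 lookahead=$ remaining=[$]
Step 20: reduce F->num. Stack=[T * F] ptr=9 lookahead=$ remaining=[$]
Step 21: reduce T->T * F. Stack=[T] ptr=9 lookahead=$ remaining=[$]
Step 22: reduce E->T. Stack=[E] ptr=9 lookahead=$ remaining=[$]
Step 23: accept. Stack=[E] ptr=9 lookahead=$ remaining=[$]

Answer: 23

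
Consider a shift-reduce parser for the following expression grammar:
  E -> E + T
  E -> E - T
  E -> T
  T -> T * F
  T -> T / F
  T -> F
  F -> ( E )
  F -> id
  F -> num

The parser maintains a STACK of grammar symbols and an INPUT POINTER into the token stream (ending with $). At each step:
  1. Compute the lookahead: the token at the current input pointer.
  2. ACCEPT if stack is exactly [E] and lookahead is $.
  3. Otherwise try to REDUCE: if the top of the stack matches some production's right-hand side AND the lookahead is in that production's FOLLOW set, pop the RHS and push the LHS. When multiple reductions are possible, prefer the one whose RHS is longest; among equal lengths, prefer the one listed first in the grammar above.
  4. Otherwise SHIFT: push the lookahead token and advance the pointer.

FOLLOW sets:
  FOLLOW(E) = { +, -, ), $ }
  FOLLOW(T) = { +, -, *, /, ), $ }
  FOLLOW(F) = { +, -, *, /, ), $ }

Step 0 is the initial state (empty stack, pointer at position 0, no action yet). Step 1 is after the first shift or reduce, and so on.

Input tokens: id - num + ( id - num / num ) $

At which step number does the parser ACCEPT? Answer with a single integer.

Answer: 29

Derivation:
Step 1: shift id. Stack=[id] ptr=1 lookahead=- remaining=[- num + ( id - num / num ) $]
Step 2: reduce F->id. Stack=[F] ptr=1 lookahead=- remaining=[- num + ( id - num / num ) $]
Step 3: reduce T->F. Stack=[T] ptr=1 lookahead=- remaining=[- num + ( id - num / num ) $]
Step 4: reduce E->T. Stack=[E] ptr=1 lookahead=- remaining=[- num + ( id - num / num ) $]
Step 5: shift -. Stack=[E -] ptr=2 lookahead=num remaining=[num + ( id - num / num ) $]
Step 6: shift num. Stack=[E - num] ptr=3 lookahead=+ remaining=[+ ( id - num / num ) $]
Step 7: reduce F->num. Stack=[E - F] ptr=3 lookahead=+ remaining=[+ ( id - num / num ) $]
Step 8: reduce T->F. Stack=[E - T] ptr=3 lookahead=+ remaining=[+ ( id - num / num ) $]
Step 9: reduce E->E - T. Stack=[E] ptr=3 lookahead=+ remaining=[+ ( id - num / num ) $]
Step 10: shift +. Stack=[E +] ptr=4 lookahead=( remaining=[( id - num / num ) $]
Step 11: shift (. Stack=[E + (] ptr=5 lookahead=id remaining=[id - num / num ) $]
Step 12: shift id. Stack=[E + ( id] ptr=6 lookahead=- remaining=[- num / num ) $]
Step 13: reduce F->id. Stack=[E + ( F] ptr=6 lookahead=- remaining=[- num / num ) $]
Step 14: reduce T->F. Stack=[E + ( T] ptr=6 lookahead=- remaining=[- num / num ) $]
Step 15: reduce E->T. Stack=[E + ( E] ptr=6 lookahead=- remaining=[- num / num ) $]
Step 16: shift -. Stack=[E + ( E -] ptr=7 lookahead=num remaining=[num / num ) $]
Step 17: shift num. Stack=[E + ( E - num] ptr=8 lookahead=/ remaining=[/ num ) $]
Step 18: reduce F->num. Stack=[E + ( E - F] ptr=8 lookahead=/ remaining=[/ num ) $]
Step 19: reduce T->F. Stack=[E + ( E - T] ptr=8 lookahead=/ remaining=[/ num ) $]
Step 20: shift /. Stack=[E + ( E - T /] ptr=9 lookahead=num remaining=[num ) $]
Step 21: shift num. Stack=[E + ( E - T / num] ptr=10 lookahead=) remaining=[) $]
Step 22: reduce F->num. Stack=[E + ( E - T / F] ptr=10 lookahead=) remaining=[) $]
Step 23: reduce T->T / F. Stack=[E + ( E - T] ptr=10 lookahead=) remaining=[) $]
Step 24: reduce E->E - T. Stack=[E + ( E] ptr=10 lookahead=) remaining=[) $]
Step 25: shift ). Stack=[E + ( E )] ptr=11 lookahead=$ remaining=[$]
Step 26: reduce F->( E ). Stack=[E + F] ptr=11 lookahead=$ remaining=[$]
Step 27: reduce T->F. Stack=[E + T] ptr=11 lookahead=$ remaining=[$]
Step 28: reduce E->E + T. Stack=[E] ptr=11 lookahead=$ remaining=[$]
Step 29: accept. Stack=[E] ptr=11 lookahead=$ remaining=[$]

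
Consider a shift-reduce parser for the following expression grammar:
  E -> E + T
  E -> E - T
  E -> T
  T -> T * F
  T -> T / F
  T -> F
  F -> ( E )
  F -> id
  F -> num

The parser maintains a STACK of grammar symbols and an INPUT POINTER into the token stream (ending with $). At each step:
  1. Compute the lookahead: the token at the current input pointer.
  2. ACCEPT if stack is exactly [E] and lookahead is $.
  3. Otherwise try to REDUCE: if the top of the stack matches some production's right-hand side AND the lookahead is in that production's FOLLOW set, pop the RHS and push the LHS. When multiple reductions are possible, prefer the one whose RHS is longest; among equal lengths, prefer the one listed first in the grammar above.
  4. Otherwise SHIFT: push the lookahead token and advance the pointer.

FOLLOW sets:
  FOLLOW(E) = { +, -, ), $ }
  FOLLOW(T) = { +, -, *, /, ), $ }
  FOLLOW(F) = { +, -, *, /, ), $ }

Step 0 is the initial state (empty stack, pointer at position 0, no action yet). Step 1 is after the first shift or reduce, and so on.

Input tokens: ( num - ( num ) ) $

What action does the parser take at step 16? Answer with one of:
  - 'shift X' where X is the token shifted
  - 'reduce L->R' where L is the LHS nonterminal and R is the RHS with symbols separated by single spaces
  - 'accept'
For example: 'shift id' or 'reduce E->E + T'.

Step 1: shift (. Stack=[(] ptr=1 lookahead=num remaining=[num - ( num ) ) $]
Step 2: shift num. Stack=[( num] ptr=2 lookahead=- remaining=[- ( num ) ) $]
Step 3: reduce F->num. Stack=[( F] ptr=2 lookahead=- remaining=[- ( num ) ) $]
Step 4: reduce T->F. Stack=[( T] ptr=2 lookahead=- remaining=[- ( num ) ) $]
Step 5: reduce E->T. Stack=[( E] ptr=2 lookahead=- remaining=[- ( num ) ) $]
Step 6: shift -. Stack=[( E -] ptr=3 lookahead=( remaining=[( num ) ) $]
Step 7: shift (. Stack=[( E - (] ptr=4 lookahead=num remaining=[num ) ) $]
Step 8: shift num. Stack=[( E - ( num] ptr=5 lookahead=) remaining=[) ) $]
Step 9: reduce F->num. Stack=[( E - ( F] ptr=5 lookahead=) remaining=[) ) $]
Step 10: reduce T->F. Stack=[( E - ( T] ptr=5 lookahead=) remaining=[) ) $]
Step 11: reduce E->T. Stack=[( E - ( E] ptr=5 lookahead=) remaining=[) ) $]
Step 12: shift ). Stack=[( E - ( E )] ptr=6 lookahead=) remaining=[) $]
Step 13: reduce F->( E ). Stack=[( E - F] ptr=6 lookahead=) remaining=[) $]
Step 14: reduce T->F. Stack=[( E - T] ptr=6 lookahead=) remaining=[) $]
Step 15: reduce E->E - T. Stack=[( E] ptr=6 lookahead=) remaining=[) $]
Step 16: shift ). Stack=[( E )] ptr=7 lookahead=$ remaining=[$]

Answer: shift )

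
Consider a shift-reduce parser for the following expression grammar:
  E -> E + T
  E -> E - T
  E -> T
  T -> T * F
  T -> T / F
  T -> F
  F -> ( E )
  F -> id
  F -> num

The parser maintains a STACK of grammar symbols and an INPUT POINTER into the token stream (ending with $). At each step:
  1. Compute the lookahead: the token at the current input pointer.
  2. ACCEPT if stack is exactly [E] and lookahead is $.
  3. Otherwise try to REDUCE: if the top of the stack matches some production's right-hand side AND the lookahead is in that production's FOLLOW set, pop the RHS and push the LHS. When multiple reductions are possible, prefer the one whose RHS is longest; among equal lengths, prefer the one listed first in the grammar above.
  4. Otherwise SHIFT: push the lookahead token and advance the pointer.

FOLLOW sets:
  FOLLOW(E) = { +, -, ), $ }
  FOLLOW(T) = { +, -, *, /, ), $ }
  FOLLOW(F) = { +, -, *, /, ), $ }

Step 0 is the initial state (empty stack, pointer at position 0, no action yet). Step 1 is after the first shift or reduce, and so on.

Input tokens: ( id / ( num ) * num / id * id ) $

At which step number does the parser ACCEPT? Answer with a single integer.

Step 1: shift (. Stack=[(] ptr=1 lookahead=id remaining=[id / ( num ) * num / id * id ) $]
Step 2: shift id. Stack=[( id] ptr=2 lookahead=/ remaining=[/ ( num ) * num / id * id ) $]
Step 3: reduce F->id. Stack=[( F] ptr=2 lookahead=/ remaining=[/ ( num ) * num / id * id ) $]
Step 4: reduce T->F. Stack=[( T] ptr=2 lookahead=/ remaining=[/ ( num ) * num / id * id ) $]
Step 5: shift /. Stack=[( T /] ptr=3 lookahead=( remaining=[( num ) * num / id * id ) $]
Step 6: shift (. Stack=[( T / (] ptr=4 lookahead=num remaining=[num ) * num / id * id ) $]
Step 7: shift num. Stack=[( T / ( num] ptr=5 lookahead=) remaining=[) * num / id * id ) $]
Step 8: reduce F->num. Stack=[( T / ( F] ptr=5 lookahead=) remaining=[) * num / id * id ) $]
Step 9: reduce T->F. Stack=[( T / ( T] ptr=5 lookahead=) remaining=[) * num / id * id ) $]
Step 10: reduce E->T. Stack=[( T / ( E] ptr=5 lookahead=) remaining=[) * num / id * id ) $]
Step 11: shift ). Stack=[( T / ( E )] ptr=6 lookahead=* remaining=[* num / id * id ) $]
Step 12: reduce F->( E ). Stack=[( T / F] ptr=6 lookahead=* remaining=[* num / id * id ) $]
Step 13: reduce T->T / F. Stack=[( T] ptr=6 lookahead=* remaining=[* num / id * id ) $]
Step 14: shift *. Stack=[( T *] ptr=7 lookahead=num remaining=[num / id * id ) $]
Step 15: shift num. Stack=[( T * num] ptr=8 lookahead=/ remaining=[/ id * id ) $]
Step 16: reduce F->num. Stack=[( T * F] ptr=8 lookahead=/ remaining=[/ id * id ) $]
Step 17: reduce T->T * F. Stack=[( T] ptr=8 lookahead=/ remaining=[/ id * id ) $]
Step 18: shift /. Stack=[( T /] ptr=9 lookahead=id remaining=[id * id ) $]
Step 19: shift id. Stack=[( T / id] ptr=10 lookahead=* remaining=[* id ) $]
Step 20: reduce F->id. Stack=[( T / F] ptr=10 lookahead=* remaining=[* id ) $]
Step 21: reduce T->T / F. Stack=[( T] ptr=10 lookahead=* remaining=[* id ) $]
Step 22: shift *. Stack=[( T *] ptr=11 lookahead=id remaining=[id ) $]
Step 23: shift id. Stack=[( T * id] ptr=12 lookahead=) remaining=[) $]
Step 24: reduce F->id. Stack=[( T * F] ptr=12 lookahead=) remaining=[) $]
Step 25: reduce T->T * F. Stack=[( T] ptr=12 lookahead=) remaining=[) $]
Step 26: reduce E->T. Stack=[( E] ptr=12 lookahead=) remaining=[) $]
Step 27: shift ). Stack=[( E )] ptr=13 lookahead=$ remaining=[$]
Step 28: reduce F->( E ). Stack=[F] ptr=13 lookahead=$ remaining=[$]
Step 29: reduce T->F. Stack=[T] ptr=13 lookahead=$ remaining=[$]
Step 30: reduce E->T. Stack=[E] ptr=13 lookahead=$ remaining=[$]
Step 31: accept. Stack=[E] ptr=13 lookahead=$ remaining=[$]

Answer: 31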